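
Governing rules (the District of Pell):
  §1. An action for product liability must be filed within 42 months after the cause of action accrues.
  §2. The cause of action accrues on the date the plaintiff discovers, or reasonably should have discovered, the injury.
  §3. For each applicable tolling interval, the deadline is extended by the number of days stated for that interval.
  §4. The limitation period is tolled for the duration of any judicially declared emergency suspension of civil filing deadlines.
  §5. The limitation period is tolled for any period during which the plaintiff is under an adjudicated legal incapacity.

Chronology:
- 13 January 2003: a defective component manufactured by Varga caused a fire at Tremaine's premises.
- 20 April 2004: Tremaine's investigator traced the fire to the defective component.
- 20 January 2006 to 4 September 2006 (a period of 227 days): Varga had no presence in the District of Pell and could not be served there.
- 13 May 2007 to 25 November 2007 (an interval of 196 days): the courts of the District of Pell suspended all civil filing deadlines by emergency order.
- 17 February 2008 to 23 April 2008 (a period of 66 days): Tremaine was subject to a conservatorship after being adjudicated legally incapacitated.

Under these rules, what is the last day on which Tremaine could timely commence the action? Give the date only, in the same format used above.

8 July 2008

The claim did not accrue until Tremaine discovered the injury on 20 April 2004; the 13 January 2003 act date does not start the clock under the stated rule.
The untolled deadline — 42 months after 20 April 2004 — is 20 October 2007.
The period was tolled for 196 days by the emergency suspension of filing deadlines (13 May 2007 to 25 November 2007), pushing the deadline to 3 May 2008.
The period was tolled for 66 days by the plaintiff's legal incapacity (17 February 2008 to 23 April 2008), pushing the deadline to 8 July 2008.
The defendant's absence from the jurisdiction from 20 January 2006 to 4 September 2006 does not toll the period, because no stated rule makes the defendant's absence a tolling event.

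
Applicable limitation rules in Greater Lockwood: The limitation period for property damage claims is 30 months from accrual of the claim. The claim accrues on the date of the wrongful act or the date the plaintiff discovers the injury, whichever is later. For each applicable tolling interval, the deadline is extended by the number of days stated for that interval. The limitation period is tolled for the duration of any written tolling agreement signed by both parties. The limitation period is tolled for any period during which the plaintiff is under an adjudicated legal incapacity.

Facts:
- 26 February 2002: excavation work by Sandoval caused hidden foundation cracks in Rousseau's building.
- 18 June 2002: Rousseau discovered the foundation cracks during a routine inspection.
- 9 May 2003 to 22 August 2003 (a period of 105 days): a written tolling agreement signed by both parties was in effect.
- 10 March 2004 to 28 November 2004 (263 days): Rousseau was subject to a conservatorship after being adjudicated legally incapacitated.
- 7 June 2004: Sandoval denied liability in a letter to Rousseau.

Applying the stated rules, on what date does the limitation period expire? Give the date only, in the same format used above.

Taking the later of the act (26 February 2002) and discovery (18 June 2002), the claim accrued on 18 June 2002.
The untolled deadline — 30 months after 18 June 2002 — is 18 December 2004.
The period was tolled for 105 days by the written tolling agreement (9 May 2003 to 22 August 2003), pushing the deadline to 2 April 2005.
The period was tolled for 263 days by the plaintiff's legal incapacity (10 March 2004 to 28 November 2004), pushing the deadline to 21 December 2005.
None of the other events listed affects the running of the period under the stated rules.

21 December 2005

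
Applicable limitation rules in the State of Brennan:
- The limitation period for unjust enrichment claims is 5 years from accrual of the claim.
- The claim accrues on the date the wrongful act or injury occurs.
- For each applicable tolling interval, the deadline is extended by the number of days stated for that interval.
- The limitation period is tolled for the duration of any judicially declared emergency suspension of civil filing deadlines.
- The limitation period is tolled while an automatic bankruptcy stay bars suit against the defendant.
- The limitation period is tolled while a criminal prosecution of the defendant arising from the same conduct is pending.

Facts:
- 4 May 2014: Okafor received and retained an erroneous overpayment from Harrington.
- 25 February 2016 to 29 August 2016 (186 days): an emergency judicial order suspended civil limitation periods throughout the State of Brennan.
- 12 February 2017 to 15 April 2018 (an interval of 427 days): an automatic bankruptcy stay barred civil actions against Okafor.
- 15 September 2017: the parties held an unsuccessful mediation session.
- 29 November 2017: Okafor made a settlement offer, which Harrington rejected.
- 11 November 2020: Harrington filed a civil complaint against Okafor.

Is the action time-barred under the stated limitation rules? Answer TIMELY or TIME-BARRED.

TIMELY

The limitation period began to run on 4 May 2014.
The untolled deadline — 5 years after 4 May 2014 — is 4 May 2019.
The period was tolled for 186 days by the emergency suspension of filing deadlines (25 February 2016 to 29 August 2016), pushing the deadline to 6 November 2019.
Because the automatic bankruptcy stay ran from 12 February 2017 to 15 April 2018, the deadline is extended by 427 days to 6 January 2021.
None of the other events listed affects the running of the period under the stated rules.
Harrington filed on 11 November 2020, before the 6 January 2021 deadline, so the action is timely.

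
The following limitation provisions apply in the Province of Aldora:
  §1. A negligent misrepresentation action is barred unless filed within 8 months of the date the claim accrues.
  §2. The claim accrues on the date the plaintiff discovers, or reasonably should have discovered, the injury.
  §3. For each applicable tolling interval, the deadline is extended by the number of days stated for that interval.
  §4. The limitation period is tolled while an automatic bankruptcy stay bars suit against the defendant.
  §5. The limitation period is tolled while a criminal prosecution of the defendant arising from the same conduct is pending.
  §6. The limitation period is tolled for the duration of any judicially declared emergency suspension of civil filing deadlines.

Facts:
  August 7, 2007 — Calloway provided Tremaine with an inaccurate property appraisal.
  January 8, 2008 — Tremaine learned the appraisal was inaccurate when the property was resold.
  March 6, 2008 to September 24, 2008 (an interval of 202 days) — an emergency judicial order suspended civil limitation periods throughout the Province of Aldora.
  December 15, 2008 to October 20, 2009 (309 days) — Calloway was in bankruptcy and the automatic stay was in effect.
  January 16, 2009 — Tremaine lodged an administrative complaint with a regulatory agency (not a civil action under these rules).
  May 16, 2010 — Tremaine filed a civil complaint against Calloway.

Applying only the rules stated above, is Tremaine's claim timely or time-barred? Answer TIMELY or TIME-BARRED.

The claim did not accrue until Tremaine discovered the injury on January 8, 2008; the August 7, 2007 act date does not start the clock under the stated rule.
Adding the 8 months base period to January 8, 2008 gives a deadline of September 8, 2008, before any tolling.
The emergency suspension of filing deadlines from March 6, 2008 to September 24, 2008 tolled the period for 202 days, extending the deadline to March 29, 2009.
The period was tolled for 309 days by the automatic bankruptcy stay (December 15, 2008 to October 20, 2009), pushing the deadline to February 1, 2010.
The other events in the timeline have no effect on the limitation period under the stated rules.
Tremaine filed on May 16, 2010, after the February 1, 2010 deadline, so the action is time-barred.

TIME-BARRED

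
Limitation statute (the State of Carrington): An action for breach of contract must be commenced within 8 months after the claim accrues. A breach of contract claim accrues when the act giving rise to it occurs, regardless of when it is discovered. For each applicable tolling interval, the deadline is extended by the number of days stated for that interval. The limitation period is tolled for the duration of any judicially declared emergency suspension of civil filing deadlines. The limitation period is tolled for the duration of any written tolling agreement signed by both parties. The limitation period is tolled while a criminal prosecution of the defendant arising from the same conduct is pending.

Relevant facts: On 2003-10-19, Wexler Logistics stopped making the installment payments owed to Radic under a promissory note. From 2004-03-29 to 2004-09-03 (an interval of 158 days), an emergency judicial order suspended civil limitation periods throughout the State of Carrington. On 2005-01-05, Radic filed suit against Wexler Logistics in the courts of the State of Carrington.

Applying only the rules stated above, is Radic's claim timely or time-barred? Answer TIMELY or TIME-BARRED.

TIME-BARRED

The limitation period began to run on 2003-10-19.
The untolled deadline — 8 months after 2003-10-19 — is 2004-06-19.
The emergency suspension of filing deadlines from 2004-03-29 to 2004-09-03 tolled the period for 158 days, extending the deadline to 2004-11-24.
Radic filed on 2005-01-05, after the 2004-11-24 deadline, so the action is time-barred.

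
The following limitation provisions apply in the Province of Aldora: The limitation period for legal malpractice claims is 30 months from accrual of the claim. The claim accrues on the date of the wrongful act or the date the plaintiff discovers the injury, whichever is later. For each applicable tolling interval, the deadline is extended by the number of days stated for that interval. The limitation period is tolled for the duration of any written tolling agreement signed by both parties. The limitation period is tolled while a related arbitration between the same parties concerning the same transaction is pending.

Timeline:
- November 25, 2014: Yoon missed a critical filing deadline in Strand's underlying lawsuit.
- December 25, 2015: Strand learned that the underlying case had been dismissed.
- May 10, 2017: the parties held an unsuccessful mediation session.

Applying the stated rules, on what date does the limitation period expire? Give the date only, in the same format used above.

June 25, 2018

Taking the later of the act (November 25, 2014) and discovery (December 25, 2015), the claim accrued on December 25, 2015.
The untolled deadline — 30 months after December 25, 2015 — is June 25, 2018.
Nothing else in the chronology tolls or restarts the period.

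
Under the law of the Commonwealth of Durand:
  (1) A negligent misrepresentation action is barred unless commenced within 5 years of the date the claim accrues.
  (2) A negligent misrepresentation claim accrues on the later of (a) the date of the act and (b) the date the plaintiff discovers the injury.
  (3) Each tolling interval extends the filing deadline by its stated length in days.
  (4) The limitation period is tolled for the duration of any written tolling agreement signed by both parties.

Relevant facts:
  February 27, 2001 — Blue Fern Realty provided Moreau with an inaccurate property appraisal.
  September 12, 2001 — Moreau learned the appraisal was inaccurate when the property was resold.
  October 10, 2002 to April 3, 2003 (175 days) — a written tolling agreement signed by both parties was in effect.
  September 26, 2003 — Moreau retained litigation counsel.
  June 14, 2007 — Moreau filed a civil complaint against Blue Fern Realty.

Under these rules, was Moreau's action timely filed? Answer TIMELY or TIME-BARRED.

TIME-BARRED

Because discovery on September 12, 2001 post-dates the February 27, 2001 act, accrual under the later-of rule falls on September 12, 2001.
The untolled deadline — 5 years after September 12, 2001 — is September 12, 2006.
Because the written tolling agreement ran from October 10, 2002 to April 3, 2003, the deadline is extended by 175 days to March 6, 2007.
Nothing else in the chronology tolls or restarts the period.
Moreau filed on June 14, 2007, after the March 6, 2007 deadline, so the action is time-barred.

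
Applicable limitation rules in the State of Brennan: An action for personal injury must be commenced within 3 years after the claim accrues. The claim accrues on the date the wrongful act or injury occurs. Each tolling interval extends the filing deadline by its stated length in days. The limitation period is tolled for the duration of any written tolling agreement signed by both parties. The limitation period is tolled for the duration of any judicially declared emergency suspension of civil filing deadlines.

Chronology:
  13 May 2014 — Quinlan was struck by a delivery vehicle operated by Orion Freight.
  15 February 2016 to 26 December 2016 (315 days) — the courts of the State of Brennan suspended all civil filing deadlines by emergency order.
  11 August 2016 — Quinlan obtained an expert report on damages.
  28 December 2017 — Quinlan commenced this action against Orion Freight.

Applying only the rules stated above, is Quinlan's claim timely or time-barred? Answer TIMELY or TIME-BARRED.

TIMELY

The claim accrued on 13 May 2014, when the wrongful act occurred.
3 years from 13 May 2014 is 13 May 2017.
The emergency suspension of filing deadlines from 15 February 2016 to 26 December 2016 tolled the period for 315 days, extending the deadline to 24 March 2018.
The other events in the timeline have no effect on the limitation period under the stated rules.
Quinlan filed on 28 December 2017, before the 24 March 2018 deadline, so the action is timely.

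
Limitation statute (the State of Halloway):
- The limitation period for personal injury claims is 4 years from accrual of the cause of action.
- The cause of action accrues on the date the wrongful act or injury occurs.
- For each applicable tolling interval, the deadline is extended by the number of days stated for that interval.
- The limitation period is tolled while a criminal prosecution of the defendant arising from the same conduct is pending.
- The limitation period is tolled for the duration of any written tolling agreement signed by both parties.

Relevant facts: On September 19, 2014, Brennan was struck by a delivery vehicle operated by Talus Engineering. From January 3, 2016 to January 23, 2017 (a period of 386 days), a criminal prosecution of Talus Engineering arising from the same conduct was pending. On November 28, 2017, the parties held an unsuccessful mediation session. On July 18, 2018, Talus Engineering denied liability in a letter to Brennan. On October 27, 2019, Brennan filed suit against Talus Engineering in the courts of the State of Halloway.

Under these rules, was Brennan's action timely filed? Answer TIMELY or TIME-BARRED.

TIME-BARRED

The cause of action accrued on September 19, 2014, the date of the act.
Adding the 4 years base period to September 19, 2014 gives a deadline of September 19, 2018, before any tolling.
Because the pending criminal prosecution ran from January 3, 2016 to January 23, 2017, the deadline is extended by 386 days to October 10, 2019.
Nothing else in the chronology tolls or restarts the period.
The October 27, 2019 filing falls after the October 10, 2019 deadline; the claim is time-barred.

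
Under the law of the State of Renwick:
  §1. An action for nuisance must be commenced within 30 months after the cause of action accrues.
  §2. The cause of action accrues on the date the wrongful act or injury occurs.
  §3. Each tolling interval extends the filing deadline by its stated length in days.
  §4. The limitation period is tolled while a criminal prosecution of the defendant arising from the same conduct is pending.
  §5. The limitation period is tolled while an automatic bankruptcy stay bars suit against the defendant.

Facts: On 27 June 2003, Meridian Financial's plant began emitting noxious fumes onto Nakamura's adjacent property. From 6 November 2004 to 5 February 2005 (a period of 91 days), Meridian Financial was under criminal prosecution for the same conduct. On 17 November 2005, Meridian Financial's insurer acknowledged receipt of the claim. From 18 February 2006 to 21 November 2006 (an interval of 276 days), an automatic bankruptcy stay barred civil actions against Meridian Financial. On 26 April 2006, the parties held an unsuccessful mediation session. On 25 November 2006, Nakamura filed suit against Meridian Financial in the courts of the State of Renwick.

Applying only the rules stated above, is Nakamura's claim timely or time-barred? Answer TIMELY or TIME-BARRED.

TIMELY

The limitation period began to run on 27 June 2003.
Adding the 30 months base period to 27 June 2003 gives a deadline of 27 December 2005, before any tolling.
The period was tolled for 91 days by the pending criminal prosecution (6 November 2004 to 5 February 2005), pushing the deadline to 28 March 2006.
The automatic bankruptcy stay from 18 February 2006 to 21 November 2006 tolled the period for 276 days, extending the deadline to 29 December 2006.
Nothing else in the chronology tolls or restarts the period.
The 25 November 2006 filing precedes the 29 December 2006 deadline; the claim is timely.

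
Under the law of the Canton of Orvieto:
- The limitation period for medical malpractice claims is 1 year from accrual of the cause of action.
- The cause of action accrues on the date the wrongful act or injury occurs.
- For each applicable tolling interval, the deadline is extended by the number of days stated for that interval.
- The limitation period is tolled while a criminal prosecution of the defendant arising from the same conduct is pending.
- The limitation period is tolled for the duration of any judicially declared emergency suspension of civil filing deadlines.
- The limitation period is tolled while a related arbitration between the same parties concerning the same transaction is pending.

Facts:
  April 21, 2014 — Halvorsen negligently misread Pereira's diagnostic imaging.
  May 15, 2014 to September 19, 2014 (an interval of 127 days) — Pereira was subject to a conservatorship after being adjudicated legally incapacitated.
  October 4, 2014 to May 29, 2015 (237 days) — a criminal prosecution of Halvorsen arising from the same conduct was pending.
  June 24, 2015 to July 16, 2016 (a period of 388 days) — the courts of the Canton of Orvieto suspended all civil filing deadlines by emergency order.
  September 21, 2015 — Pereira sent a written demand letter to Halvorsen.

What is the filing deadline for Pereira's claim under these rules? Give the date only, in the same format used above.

January 5, 2017

The claim accrued on April 21, 2014, when the wrongful act occurred.
1 year from April 21, 2014 is April 21, 2015.
The pending criminal prosecution from October 4, 2014 to May 29, 2015 tolled the period for 237 days, extending the deadline to December 14, 2015.
The emergency suspension of filing deadlines from June 24, 2015 to July 16, 2016 tolled the period for 388 days, extending the deadline to January 5, 2017.
No stated provision tolls the period for the plaintiff's incapacity, so the interval from May 15, 2014 to September 19, 2014 has no effect on the deadline.
The other events in the timeline have no effect on the limitation period under the stated rules.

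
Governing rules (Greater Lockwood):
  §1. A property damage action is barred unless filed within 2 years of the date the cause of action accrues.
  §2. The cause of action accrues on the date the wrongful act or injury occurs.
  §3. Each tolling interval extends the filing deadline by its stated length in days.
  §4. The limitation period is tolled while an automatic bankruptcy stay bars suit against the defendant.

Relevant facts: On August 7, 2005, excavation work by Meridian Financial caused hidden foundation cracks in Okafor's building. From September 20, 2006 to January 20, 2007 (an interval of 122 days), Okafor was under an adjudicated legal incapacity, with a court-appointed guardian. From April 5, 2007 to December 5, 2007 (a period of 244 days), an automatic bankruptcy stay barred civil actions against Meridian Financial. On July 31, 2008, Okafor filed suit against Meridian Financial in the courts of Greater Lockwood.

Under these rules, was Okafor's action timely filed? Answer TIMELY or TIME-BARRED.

TIME-BARRED

The limitation period began to run on August 7, 2005.
Adding the 2 years base period to August 7, 2005 gives a deadline of August 7, 2007, before any tolling.
Because the automatic bankruptcy stay ran from April 5, 2007 to December 5, 2007, the deadline is extended by 244 days to April 7, 2008.
The plaintiff's legal incapacity from September 20, 2006 to January 20, 2007 does not toll the period, because no stated rule makes the plaintiff's incapacity a tolling event.
The July 31, 2008 filing falls after the April 7, 2008 deadline; the claim is time-barred.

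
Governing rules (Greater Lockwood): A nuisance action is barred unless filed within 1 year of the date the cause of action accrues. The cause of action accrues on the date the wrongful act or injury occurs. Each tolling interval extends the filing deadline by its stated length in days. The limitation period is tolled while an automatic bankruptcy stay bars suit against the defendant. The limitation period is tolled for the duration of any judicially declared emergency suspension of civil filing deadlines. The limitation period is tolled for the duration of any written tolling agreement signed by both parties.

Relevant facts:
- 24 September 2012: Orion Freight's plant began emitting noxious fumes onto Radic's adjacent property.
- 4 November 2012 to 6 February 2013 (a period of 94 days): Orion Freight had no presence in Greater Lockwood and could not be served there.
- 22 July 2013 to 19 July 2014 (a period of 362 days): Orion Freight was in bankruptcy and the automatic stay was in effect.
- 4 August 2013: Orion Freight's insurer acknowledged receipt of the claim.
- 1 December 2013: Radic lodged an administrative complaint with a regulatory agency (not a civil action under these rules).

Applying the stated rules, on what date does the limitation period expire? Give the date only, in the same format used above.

The cause of action accrued on 24 September 2012, the date of the act.
1 year from 24 September 2012 is 24 September 2013.
The period was tolled for 362 days by the automatic bankruptcy stay (22 July 2013 to 19 July 2014), pushing the deadline to 21 September 2014.
The defendant's absence from the jurisdiction from 4 November 2012 to 6 February 2013 does not toll the period, because no stated rule makes the defendant's absence a tolling event.
None of the other events listed affects the running of the period under the stated rules.

21 September 2014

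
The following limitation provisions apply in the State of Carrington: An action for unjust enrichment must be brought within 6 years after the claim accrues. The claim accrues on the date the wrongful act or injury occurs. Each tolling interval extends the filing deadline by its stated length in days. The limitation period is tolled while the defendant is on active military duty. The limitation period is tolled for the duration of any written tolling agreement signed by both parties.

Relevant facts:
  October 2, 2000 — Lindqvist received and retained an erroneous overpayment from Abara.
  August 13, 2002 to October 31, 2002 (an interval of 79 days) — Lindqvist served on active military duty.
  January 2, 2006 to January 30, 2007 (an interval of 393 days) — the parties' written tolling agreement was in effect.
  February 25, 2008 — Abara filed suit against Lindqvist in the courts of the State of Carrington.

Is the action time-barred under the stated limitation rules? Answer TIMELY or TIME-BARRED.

TIME-BARRED

The limitation period began to run on October 2, 2000.
The untolled deadline — 6 years after October 2, 2000 — is October 2, 2006.
Because the defendant's active military service ran from August 13, 2002 to October 31, 2002, the deadline is extended by 79 days to December 20, 2006.
The written tolling agreement from January 2, 2006 to January 30, 2007 tolled the period for 393 days, extending the deadline to January 17, 2008.
Abara filed on February 25, 2008, after the January 17, 2008 deadline, so the action is time-barred.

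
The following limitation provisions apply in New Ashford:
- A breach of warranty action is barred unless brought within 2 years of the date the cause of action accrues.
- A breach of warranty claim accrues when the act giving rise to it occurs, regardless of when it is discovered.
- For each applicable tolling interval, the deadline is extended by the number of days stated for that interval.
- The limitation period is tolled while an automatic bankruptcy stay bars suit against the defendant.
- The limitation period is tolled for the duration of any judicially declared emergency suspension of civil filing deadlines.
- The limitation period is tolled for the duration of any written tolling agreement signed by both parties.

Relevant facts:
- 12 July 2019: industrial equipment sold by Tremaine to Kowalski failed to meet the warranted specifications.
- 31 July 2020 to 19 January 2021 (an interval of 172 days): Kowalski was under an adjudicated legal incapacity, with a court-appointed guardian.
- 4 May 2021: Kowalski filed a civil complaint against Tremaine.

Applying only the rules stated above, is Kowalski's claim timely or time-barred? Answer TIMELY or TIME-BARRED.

TIMELY

The limitation period began to run on 12 July 2019.
The untolled deadline — 2 years after 12 July 2019 — is 12 July 2021.
No stated provision tolls the period for the plaintiff's incapacity, so the interval from 31 July 2020 to 19 January 2021 has no effect on the deadline.
Kowalski filed on 4 May 2021, before the 12 July 2021 deadline, so the action is timely.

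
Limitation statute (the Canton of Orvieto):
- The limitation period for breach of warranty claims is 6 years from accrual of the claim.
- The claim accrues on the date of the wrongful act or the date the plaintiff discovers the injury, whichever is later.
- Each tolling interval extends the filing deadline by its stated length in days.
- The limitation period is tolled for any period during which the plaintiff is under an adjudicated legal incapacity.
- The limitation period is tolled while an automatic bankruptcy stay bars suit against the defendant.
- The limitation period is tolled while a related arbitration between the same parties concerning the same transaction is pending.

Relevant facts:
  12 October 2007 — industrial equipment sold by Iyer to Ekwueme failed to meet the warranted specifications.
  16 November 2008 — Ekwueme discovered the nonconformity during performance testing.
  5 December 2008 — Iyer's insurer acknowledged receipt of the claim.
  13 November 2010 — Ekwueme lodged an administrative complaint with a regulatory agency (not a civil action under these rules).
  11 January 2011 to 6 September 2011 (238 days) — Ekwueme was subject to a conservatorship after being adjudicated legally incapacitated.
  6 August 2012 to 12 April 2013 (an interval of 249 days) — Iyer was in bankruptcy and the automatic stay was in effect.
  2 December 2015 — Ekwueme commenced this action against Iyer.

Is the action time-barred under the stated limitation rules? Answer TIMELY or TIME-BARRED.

TIMELY

Because discovery on 16 November 2008 post-dates the 12 October 2007 act, accrual under the later-of rule falls on 16 November 2008.
Adding the 6 years base period to 16 November 2008 gives a deadline of 16 November 2014, before any tolling.
The plaintiff's legal incapacity from 11 January 2011 to 6 September 2011 tolled the period for 238 days, extending the deadline to 12 July 2015.
The period was tolled for 249 days by the automatic bankruptcy stay (6 August 2012 to 12 April 2013), pushing the deadline to 17 March 2016.
Nothing else in the chronology tolls or restarts the period.
The 2 December 2015 filing precedes the 17 March 2016 deadline; the claim is timely.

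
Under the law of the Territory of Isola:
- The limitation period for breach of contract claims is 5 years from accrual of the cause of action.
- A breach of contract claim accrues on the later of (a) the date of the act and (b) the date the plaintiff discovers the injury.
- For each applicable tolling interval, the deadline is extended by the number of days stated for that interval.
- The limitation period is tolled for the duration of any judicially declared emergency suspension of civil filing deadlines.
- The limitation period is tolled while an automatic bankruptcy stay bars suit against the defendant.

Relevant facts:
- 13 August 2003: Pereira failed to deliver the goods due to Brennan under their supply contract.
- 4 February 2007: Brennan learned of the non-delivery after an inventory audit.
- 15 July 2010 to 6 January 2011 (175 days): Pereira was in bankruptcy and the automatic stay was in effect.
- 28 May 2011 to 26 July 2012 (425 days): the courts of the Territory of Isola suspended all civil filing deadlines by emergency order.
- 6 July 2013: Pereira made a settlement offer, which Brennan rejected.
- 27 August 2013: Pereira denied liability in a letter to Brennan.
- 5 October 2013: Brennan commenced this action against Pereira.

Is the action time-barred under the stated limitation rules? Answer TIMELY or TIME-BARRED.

TIME-BARRED

The claim accrued on 4 February 2007 — the later of the 13 August 2003 act and the 4 February 2007 discovery.
Adding the 5 years base period to 4 February 2007 gives a deadline of 4 February 2012, before any tolling.
The period was tolled for 175 days by the automatic bankruptcy stay (15 July 2010 to 6 January 2011), pushing the deadline to 28 July 2012.
The period was tolled for 425 days by the emergency suspension of filing deadlines (28 May 2011 to 26 July 2012), pushing the deadline to 26 September 2013.
The other events in the timeline have no effect on the limitation period under the stated rules.
The 5 October 2013 filing falls after the 26 September 2013 deadline; the claim is time-barred.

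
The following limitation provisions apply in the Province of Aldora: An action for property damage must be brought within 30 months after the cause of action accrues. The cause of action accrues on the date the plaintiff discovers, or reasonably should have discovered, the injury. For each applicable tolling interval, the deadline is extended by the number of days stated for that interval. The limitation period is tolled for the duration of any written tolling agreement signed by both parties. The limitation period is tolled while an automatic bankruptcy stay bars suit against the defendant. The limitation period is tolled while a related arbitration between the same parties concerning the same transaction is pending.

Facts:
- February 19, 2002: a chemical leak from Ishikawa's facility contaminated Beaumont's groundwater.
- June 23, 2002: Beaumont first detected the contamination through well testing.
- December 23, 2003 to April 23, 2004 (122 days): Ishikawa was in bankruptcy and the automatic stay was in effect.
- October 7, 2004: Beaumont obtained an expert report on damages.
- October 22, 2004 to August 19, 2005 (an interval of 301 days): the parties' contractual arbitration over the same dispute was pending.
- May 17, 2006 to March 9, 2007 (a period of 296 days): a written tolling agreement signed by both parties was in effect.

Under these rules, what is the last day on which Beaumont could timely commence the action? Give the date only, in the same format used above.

The claim did not accrue until Beaumont discovered the injury on June 23, 2002; the February 19, 2002 act date does not start the clock under the stated rule.
Adding the 30 months base period to June 23, 2002 gives a deadline of December 23, 2004, before any tolling.
The period was tolled for 122 days by the automatic bankruptcy stay (December 23, 2003 to April 23, 2004), pushing the deadline to April 24, 2005.
The pending related arbitration from October 22, 2004 to August 19, 2005 tolled the period for 301 days, extending the deadline to February 19, 2006.
The written tolling agreement from May 17, 2006 to March 9, 2007 began after the period had already run on February 19, 2006, so it has no tolling effect.
None of the other events listed affects the running of the period under the stated rules.

February 19, 2006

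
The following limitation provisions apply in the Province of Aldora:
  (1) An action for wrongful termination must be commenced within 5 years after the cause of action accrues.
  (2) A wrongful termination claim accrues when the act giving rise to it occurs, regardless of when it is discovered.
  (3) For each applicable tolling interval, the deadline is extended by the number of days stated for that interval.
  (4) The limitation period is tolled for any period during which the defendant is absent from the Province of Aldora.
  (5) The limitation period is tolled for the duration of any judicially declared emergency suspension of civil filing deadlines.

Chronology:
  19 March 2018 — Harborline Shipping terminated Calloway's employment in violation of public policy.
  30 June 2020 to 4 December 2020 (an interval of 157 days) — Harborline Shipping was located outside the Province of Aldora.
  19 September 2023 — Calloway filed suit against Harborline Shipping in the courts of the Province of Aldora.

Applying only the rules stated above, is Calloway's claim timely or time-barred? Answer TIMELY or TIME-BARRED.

TIME-BARRED

The claim accrued on 19 March 2018, when the wrongful act occurred.
Adding the 5 years base period to 19 March 2018 gives a deadline of 19 March 2023, before any tolling.
The period was tolled for 157 days by the defendant's absence from the jurisdiction (30 June 2020 to 4 December 2020), pushing the deadline to 23 August 2023.
The 19 September 2023 filing falls after the 23 August 2023 deadline; the claim is time-barred.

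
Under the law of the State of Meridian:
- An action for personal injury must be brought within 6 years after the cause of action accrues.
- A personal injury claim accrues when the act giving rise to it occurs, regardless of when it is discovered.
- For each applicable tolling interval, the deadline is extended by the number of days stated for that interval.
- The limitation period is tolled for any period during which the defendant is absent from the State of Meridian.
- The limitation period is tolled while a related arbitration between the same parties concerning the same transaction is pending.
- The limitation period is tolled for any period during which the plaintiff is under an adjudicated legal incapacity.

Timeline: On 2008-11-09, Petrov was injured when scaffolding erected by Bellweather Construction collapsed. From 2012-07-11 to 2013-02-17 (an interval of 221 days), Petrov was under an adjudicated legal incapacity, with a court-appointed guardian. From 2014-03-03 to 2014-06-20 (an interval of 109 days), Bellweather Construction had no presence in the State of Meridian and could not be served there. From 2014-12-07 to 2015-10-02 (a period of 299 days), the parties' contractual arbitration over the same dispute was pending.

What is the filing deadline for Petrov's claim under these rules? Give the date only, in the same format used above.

2016-07-30

The claim accrued on 2008-11-09, when the wrongful act occurred.
6 years from 2008-11-09 is 2014-11-09.
The period was tolled for 221 days by the plaintiff's legal incapacity (2012-07-11 to 2013-02-17), pushing the deadline to 2015-06-18.
The defendant's absence from the jurisdiction from 2014-03-03 to 2014-06-20 tolled the period for 109 days, extending the deadline to 2015-10-05.
Because the pending related arbitration ran from 2014-12-07 to 2015-10-02, the deadline is extended by 299 days to 2016-07-30.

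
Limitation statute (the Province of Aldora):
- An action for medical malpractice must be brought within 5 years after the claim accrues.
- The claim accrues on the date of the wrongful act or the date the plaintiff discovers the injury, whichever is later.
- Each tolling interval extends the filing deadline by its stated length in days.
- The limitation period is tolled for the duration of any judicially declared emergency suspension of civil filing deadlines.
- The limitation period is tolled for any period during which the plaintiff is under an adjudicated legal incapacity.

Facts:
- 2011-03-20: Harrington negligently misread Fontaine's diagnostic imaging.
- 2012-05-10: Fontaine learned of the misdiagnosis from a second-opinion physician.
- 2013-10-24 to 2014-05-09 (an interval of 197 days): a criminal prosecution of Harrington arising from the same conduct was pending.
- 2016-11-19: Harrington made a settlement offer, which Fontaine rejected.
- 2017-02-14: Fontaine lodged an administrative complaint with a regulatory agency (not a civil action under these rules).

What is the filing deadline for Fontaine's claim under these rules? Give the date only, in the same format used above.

Because discovery on 2012-05-10 post-dates the 2011-03-20 act, accrual under the later-of rule falls on 2012-05-10.
Adding the 5 years base period to 2012-05-10 gives a deadline of 2017-05-10, before any tolling.
The pending criminal prosecution from 2013-10-24 to 2014-05-09 does not toll the period, because no stated rule makes a criminal prosecution a tolling event.
The other events in the timeline have no effect on the limitation period under the stated rules.

2017-05-10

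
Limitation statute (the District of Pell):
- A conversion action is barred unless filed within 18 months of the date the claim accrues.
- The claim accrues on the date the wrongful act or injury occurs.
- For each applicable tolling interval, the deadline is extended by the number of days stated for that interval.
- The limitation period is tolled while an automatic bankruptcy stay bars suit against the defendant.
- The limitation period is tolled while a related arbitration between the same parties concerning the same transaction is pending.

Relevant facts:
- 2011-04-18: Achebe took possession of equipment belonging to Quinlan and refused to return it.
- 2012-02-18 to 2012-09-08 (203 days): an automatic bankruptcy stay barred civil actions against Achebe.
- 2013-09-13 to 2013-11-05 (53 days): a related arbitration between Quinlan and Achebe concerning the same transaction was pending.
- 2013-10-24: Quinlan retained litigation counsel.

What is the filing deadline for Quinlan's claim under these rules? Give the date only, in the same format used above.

2013-05-09

The limitation period began to run on 2011-04-18.
18 months from 2011-04-18 is 2012-10-18.
The period was tolled for 203 days by the automatic bankruptcy stay (2012-02-18 to 2012-09-08), pushing the deadline to 2013-05-09.
The pending related arbitration starting 2013-09-13 came too late — the period had run on 2013-05-09 — and so does not extend the deadline.
Nothing else in the chronology tolls or restarts the period.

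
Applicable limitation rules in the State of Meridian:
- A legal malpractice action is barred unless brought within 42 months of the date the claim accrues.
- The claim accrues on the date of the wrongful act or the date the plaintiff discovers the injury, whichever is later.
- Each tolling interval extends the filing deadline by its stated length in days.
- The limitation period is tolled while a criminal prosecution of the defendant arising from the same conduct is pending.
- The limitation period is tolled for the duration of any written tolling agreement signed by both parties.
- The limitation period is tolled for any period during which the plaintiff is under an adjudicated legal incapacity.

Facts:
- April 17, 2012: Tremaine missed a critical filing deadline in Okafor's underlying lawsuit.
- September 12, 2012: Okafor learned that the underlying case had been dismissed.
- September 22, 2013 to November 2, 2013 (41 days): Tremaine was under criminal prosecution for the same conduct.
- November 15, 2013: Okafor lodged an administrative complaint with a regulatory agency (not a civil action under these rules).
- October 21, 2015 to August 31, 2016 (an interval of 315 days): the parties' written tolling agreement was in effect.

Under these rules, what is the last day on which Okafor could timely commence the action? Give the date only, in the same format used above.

Taking the later of the act (April 17, 2012) and discovery (September 12, 2012), the claim accrued on September 12, 2012.
The untolled deadline — 42 months after September 12, 2012 — is March 12, 2016.
The pending criminal prosecution from September 22, 2013 to November 2, 2013 tolled the period for 41 days, extending the deadline to April 22, 2016.
The period was tolled for 315 days by the written tolling agreement (October 21, 2015 to August 31, 2016), pushing the deadline to March 3, 2017.
None of the other events listed affects the running of the period under the stated rules.

March 3, 2017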